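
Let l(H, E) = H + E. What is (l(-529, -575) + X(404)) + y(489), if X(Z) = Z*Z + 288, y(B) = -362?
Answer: 162038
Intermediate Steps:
l(H, E) = E + H
X(Z) = 288 + Z² (X(Z) = Z² + 288 = 288 + Z²)
(l(-529, -575) + X(404)) + y(489) = ((-575 - 529) + (288 + 404²)) - 362 = (-1104 + (288 + 163216)) - 362 = (-1104 + 163504) - 362 = 162400 - 362 = 162038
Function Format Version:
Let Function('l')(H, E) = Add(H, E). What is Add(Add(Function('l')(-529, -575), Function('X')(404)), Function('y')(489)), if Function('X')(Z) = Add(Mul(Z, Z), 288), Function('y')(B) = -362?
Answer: 162038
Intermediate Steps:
Function('l')(H, E) = Add(E, H)
Function('X')(Z) = Add(288, Pow(Z, 2)) (Function('X')(Z) = Add(Pow(Z, 2), 288) = Add(288, Pow(Z, 2)))
Add(Add(Function('l')(-529, -575), Function('X')(404)), Function('y')(489)) = Add(Add(Add(-575, -529), Add(288, Pow(404, 2))), -362) = Add(Add(-1104, Add(288, 163216)), -362) = Add(Add(-1104, 163504), -362) = Add(162400, -362) = 162038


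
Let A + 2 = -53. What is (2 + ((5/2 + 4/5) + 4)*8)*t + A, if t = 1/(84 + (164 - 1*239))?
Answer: -2173/45 ≈ -48.289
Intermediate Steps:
A = -55 (A = -2 - 53 = -55)
t = ⅑ (t = 1/(84 + (164 - 239)) = 1/(84 - 75) = 1/9 = ⅑ ≈ 0.11111)
(2 + ((5/2 + 4/5) + 4)*8)*t + A = (2 + ((5/2 + 4/5) + 4)*8)*(⅑) - 55 = (2 + ((5*(½) + 4*(⅕)) + 4)*8)*(⅑) - 55 = (2 + ((5/2 + ⅘) + 4)*8)*(⅑) - 55 = (2 + (33/10 + 4)*8)*(⅑) - 55 = (2 + (73/10)*8)*(⅑) - 55 = (2 + 292/5)*(⅑) - 55 = (302/5)*(⅑) - 55 = 302/45 - 55 = -2173/45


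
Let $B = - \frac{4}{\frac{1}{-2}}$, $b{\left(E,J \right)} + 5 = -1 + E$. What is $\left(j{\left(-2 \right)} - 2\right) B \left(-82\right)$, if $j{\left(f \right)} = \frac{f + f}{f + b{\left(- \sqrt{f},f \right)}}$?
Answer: $\frac{32800}{33} + \frac{1312 i \sqrt{2}}{33} \approx 993.94 + 56.226 i$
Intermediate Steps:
$b{\left(E,J \right)} = -6 + E$ ($b{\left(E,J \right)} = -5 + \left(-1 + E\right) = -6 + E$)
$j{\left(f \right)} = \frac{2 f}{-6 + f - \sqrt{f}}$ ($j{\left(f \right)} = \frac{f + f}{f - \left(6 + \sqrt{f}\right)} = \frac{2 f}{-6 + f - \sqrt{f}}$)
$B = 8$ ($B = - \frac{4}{- \frac{1}{2}} = \left(-4\right) \left(-2\right) = 8$)
$\left(j{\left(-2 \right)} - 2\right) B \left(-82\right) = \left(2 \left(-2\right) \frac{1}{-6 - 2 - \sqrt{-2}} - 2\right) 8 \left(-82\right) = \left(2 \left(-2\right) \frac{1}{-6 - 2 - i \sqrt{2}} - 2\right) 8 \left(-82\right) = \left(2 \left(-2\right) \frac{1}{-8 - i \sqrt{2}} - 2\right) 8 \left(-82\right) = \left(- \frac{4}{-8 - i \sqrt{2}} - 2\right) 8 \left(-82\right) = \left(-2 - \frac{4}{-8 - i \sqrt{2}}\right) 8 \left(-82\right) = \left(-16 - \frac{32}{-8 - i \sqrt{2}}\right) \left(-82\right) = 1312 + \frac{2624}{-8 - i \sqrt{2}}$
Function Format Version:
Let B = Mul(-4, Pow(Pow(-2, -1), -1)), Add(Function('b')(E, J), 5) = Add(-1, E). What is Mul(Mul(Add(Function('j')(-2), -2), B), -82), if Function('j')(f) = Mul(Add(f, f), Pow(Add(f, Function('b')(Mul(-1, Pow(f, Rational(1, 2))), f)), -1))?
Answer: Add(Rational(32800, 33), Mul(Rational(1312, 33), I, Pow(2, Rational(1, 2)))) ≈ Add(993.94, Mul(56.226, I))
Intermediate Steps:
Function('b')(E, J) = Add(-6, E) (Function('b')(E, J) = Add(-5, Add(-1, E)) = Add(-6, E))
Function('j')(f) = Mul(2, f, Pow(Add(-6, f, Mul(-1, Pow(f, Rational(1, 2)))), -1)) (Function('j')(f) = Mul(Add(f, f), Pow(Add(f, Add(-6, Mul(-1, Pow(f, Rational(1, 2))))), -1)) = Mul(Mul(2, f), Pow(Add(-6, f, Mul(-1, Pow(f, Rational(1, 2)))), -1)) = Mul(2, f, Pow(Add(-6, f, Mul(-1, Pow(f, Rational(1, 2)))), -1)))
B = 8 (B = Mul(-4, Pow(Rational(-1, 2), -1)) = Mul(-4, -2) = 8)
Mul(Mul(Add(Function('j')(-2), -2), B), -82) = Mul(Mul(Add(Mul(2, -2, Pow(Add(-6, -2, Mul(-1, Pow(-2, Rational(1, 2)))), -1)), -2), 8), -82) = Mul(Mul(Add(Mul(2, -2, Pow(Add(-6, -2, Mul(-1, Mul(I, Pow(2, Rational(1, 2))))), -1)), -2), 8), -82) = Mul(Mul(Add(Mul(2, -2, Pow(Add(-6, -2, Mul(-1, I, Pow(2, Rational(1, 2)))), -1)), -2), 8), -82) = Mul(Mul(Add(Mul(2, -2, Pow(Add(-8, Mul(-1, I, Pow(2, Rational(1, 2)))), -1)), -2), 8), -82) = Mul(Mul(Add(Mul(-4, Pow(Add(-8, Mul(-1, I, Pow(2, Rational(1, 2)))), -1)), -2), 8), -82) = Mul(Mul(Add(-2, Mul(-4, Pow(Add(-8, Mul(-1, I, Pow(2, Rational(1, 2)))), -1))), 8), -82) = Mul(Add(-16, Mul(-32, Pow(Add(-8, Mul(-1, I, Pow(2, Rational(1, 2)))), -1))), -82) = Add(1312, Mul(2624, Pow(Add(-8, Mul(-1, I, Pow(2, Rational(1, 2)))), -1)))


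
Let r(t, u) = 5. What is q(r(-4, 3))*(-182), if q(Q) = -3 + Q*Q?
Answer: -4004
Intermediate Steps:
q(Q) = -3 + Q²
q(r(-4, 3))*(-182) = (-3 + 5²)*(-182) = (-3 + 25)*(-182) = 22*(-182) = -4004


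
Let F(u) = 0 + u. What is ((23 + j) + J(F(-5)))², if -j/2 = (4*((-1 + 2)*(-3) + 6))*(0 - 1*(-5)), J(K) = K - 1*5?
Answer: 11449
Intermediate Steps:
F(u) = u
J(K) = -5 + K (J(K) = K - 5 = -5 + K)
j = -120 (j = -2*4*((-1 + 2)*(-3) + 6)*(0 - 1*(-5)) = -2*4*(1*(-3) + 6)*(0 + 5) = -2*4*(-3 + 6)*5 = -2*4*3*5 = -24*5 = -2*60 = -120)
((23 + j) + J(F(-5)))² = ((23 - 120) + (-5 - 5))² = (-97 - 10)² = (-107)² = 11449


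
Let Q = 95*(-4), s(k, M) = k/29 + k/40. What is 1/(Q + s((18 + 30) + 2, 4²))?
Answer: -116/43735 ≈ -0.0026523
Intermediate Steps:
s(k, M) = 69*k/1160 (s(k, M) = k*(1/29) + k*(1/40) = k/29 + k/40 = 69*k/1160)
Q = -380
1/(Q + s((18 + 30) + 2, 4²)) = 1/(-380 + 69*((18 + 30) + 2)/1160) = 1/(-380 + 69*(48 + 2)/1160) = 1/(-380 + (69/1160)*50) = 1/(-380 + 345/116) = 1/(-43735/116) = -116/43735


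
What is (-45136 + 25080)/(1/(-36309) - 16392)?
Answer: 728213304/595177129 ≈ 1.2235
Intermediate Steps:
(-45136 + 25080)/(1/(-36309) - 16392) = -20056/(-1/36309 - 16392) = -20056/(-595177129/36309) = -20056*(-36309/595177129) = 728213304/595177129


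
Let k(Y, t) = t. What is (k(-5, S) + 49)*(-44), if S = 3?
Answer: -2288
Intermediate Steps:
(k(-5, S) + 49)*(-44) = (3 + 49)*(-44) = 52*(-44) = -2288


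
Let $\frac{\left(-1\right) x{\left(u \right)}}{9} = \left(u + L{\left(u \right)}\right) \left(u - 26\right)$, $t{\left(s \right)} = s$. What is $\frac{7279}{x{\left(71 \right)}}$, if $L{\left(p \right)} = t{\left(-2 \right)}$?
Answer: $- \frac{7279}{27945} \approx -0.26048$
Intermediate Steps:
$L{\left(p \right)} = -2$
$x{\left(u \right)} = - 9 \left(-26 + u\right) \left(-2 + u\right)$ ($x{\left(u \right)} = - 9 \left(u - 2\right) \left(u - 26\right) = - 9 \left(-2 + u\right) \left(-26 + u\right) = - 9 \left(-26 + u\right) \left(-2 + u\right)$)
$\frac{7279}{x{\left(71 \right)}} = \frac{7279}{-468 - 9 \cdot 71^{2} + 252 \cdot 71} = \frac{7279}{-468 - 45369 + 17892} = \frac{7279}{-27945} = 7279 \left(- \frac{1}{27945}\right) = - \frac{7279}{27945}$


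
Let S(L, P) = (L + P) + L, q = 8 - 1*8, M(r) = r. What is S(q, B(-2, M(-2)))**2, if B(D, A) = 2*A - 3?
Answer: 49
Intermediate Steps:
B(D, A) = -3 + 2*A
q = 0 (q = 8 - 8 = 0)
S(L, P) = P + 2*L
S(q, B(-2, M(-2)))**2 = ((-3 + 2*(-2)) + 2*0)**2 = ((-3 - 4) + 0)**2 = (-7 + 0)**2 = (-7)**2 = 49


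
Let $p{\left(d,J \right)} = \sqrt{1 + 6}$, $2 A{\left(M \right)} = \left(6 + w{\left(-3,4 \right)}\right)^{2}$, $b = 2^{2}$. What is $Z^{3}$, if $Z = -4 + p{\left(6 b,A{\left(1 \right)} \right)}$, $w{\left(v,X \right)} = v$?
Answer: $-148 + 55 \sqrt{7} \approx -2.4837$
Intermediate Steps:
$b = 4$
$A{\left(M \right)} = \frac{9}{2}$ ($A{\left(M \right)} = \frac{\left(6 - 3\right)^{2}}{2} = \frac{3^{2}}{2} = \frac{1}{2} \cdot 9 = \frac{9}{2}$)
$p{\left(d,J \right)} = \sqrt{7}$
$Z = -4 + \sqrt{7} \approx -1.3542$
$Z^{3} = \left(-4 + \sqrt{7}\right)^{3}$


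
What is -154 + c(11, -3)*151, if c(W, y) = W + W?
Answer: 3168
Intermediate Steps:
c(W, y) = 2*W
-154 + c(11, -3)*151 = -154 + (2*11)*151 = -154 + 22*151 = -154 + 3322 = 3168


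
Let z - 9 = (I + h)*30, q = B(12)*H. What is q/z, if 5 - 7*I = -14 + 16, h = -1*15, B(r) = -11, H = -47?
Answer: -3619/2997 ≈ -1.2075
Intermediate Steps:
h = -15
I = 3/7 (I = 5/7 - (-14 + 16)/7 = 5/7 - ⅐*2 = 5/7 - 2/7 = 3/7 ≈ 0.42857)
q = 517 (q = -11*(-47) = 517)
z = -2997/7 (z = 9 + (3/7 - 15)*30 = 9 - 102/7*30 = 9 - 3060/7 = -2997/7 ≈ -428.14)
q/z = 517/(-2997/7) = 517*(-7/2997) = -3619/2997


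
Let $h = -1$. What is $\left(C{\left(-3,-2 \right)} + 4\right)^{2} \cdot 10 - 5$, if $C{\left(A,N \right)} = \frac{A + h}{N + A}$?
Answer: $\frac{1127}{5} \approx 225.4$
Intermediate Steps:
$C{\left(A,N \right)} = \frac{-1 + A}{A + N}$ ($C{\left(A,N \right)} = \frac{A - 1}{N + A} = \frac{-1 + A}{A + N}$)
$\left(C{\left(-3,-2 \right)} + 4\right)^{2} \cdot 10 - 5 = \left(\frac{-1 - 3}{-3 - 2} + 4\right)^{2} \cdot 10 - 5 = \left(\frac{1}{-5} \left(-4\right) + 4\right)^{2} \cdot 10 - 5 = \left(\left(- \frac{1}{5}\right) \left(-4\right) + 4\right)^{2} \cdot 10 - 5 = \left(\frac{4}{5} + 4\right)^{2} \cdot 10 - 5 = \left(\frac{24}{5}\right)^{2} \cdot 10 - 5 = \frac{576}{25} \cdot 10 - 5 = \frac{1152}{5} - 5 = \frac{1127}{5}$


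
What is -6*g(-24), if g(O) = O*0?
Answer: 0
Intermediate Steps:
g(O) = 0
-6*g(-24) = -6*0 = 0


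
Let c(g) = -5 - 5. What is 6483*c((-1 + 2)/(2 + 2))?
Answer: -64830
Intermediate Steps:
c(g) = -10
6483*c((-1 + 2)/(2 + 2)) = 6483*(-10) = -64830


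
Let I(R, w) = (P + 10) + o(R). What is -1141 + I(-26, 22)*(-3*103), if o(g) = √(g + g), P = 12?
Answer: -7939 - 618*I*√13 ≈ -7939.0 - 2228.2*I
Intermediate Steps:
o(g) = √2*√g (o(g) = √(2*g) = √2*√g)
I(R, w) = 22 + √2*√R (I(R, w) = (12 + 10) + √2*√R = 22 + √2*√R)
-1141 + I(-26, 22)*(-3*103) = -1141 + (22 + √2*√(-26))*(-3*103) = -1141 + (22 + √2*(I*√26))*(-309) = -1141 + (22 + 2*I*√13)*(-309) = -1141 + (-6798 - 618*I*√13) = -7939 - 618*I*√13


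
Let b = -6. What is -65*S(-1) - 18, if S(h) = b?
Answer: 372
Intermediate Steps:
S(h) = -6
-65*S(-1) - 18 = -65*(-6) - 18 = 390 - 18 = 372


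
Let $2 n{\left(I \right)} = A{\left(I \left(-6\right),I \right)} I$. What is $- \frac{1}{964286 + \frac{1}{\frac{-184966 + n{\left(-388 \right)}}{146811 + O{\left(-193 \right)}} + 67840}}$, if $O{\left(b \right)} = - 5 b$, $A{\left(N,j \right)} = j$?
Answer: $- \frac{5012507073}{4833490395468766} \approx -1.037 \cdot 10^{-6}$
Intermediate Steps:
$n{\left(I \right)} = \frac{I^{2}}{2}$ ($n{\left(I \right)} = \frac{I I}{2} = \frac{I^{2}}{2}$)
$- \frac{1}{964286 + \frac{1}{\frac{-184966 + n{\left(-388 \right)}}{146811 + O{\left(-193 \right)}} + 67840}} = - \frac{1}{964286 + \frac{1}{\frac{-184966 + \frac{\left(-388\right)^{2}}{2}}{146811 - -965} + 67840}} = - \frac{1}{964286 + \frac{1}{\frac{-184966 + \frac{1}{2} \cdot 150544}{146811 + 965} + 67840}} = - \frac{1}{964286 + \frac{1}{\frac{-184966 + 75272}{147776} + 67840}} = - \frac{1}{964286 + \frac{1}{\left(-109694\right) \frac{1}{147776} + 67840}} = - \frac{1}{964286 + \frac{1}{- \frac{54847}{73888} + 67840}} = - \frac{1}{964286 + \frac{1}{\frac{5012507073}{73888}}} = - \frac{1}{964286 + \frac{73888}{5012507073}} = - \frac{1}{\frac{4833490395468766}{5012507073}} = \left(-1\right) \frac{5012507073}{4833490395468766} = - \frac{5012507073}{4833490395468766}$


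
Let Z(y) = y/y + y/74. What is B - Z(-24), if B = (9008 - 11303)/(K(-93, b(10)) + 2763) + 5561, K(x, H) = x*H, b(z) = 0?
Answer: 63150289/11359 ≈ 5559.5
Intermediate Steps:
K(x, H) = H*x
B = 1706972/307 (B = (9008 - 11303)/(0*(-93) + 2763) + 5561 = -2295/(0 + 2763) + 5561 = -2295/2763 + 5561 = -2295*1/2763 + 5561 = -255/307 + 5561 = 1706972/307 ≈ 5560.2)
Z(y) = 1 + y/74 (Z(y) = 1 + y*(1/74) = 1 + y/74)
B - Z(-24) = 1706972/307 - (1 + (1/74)*(-24)) = 1706972/307 - (1 - 12/37) = 1706972/307 - 1*25/37 = 1706972/307 - 25/37 = 63150289/11359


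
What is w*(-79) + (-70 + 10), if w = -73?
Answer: 5707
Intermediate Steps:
w*(-79) + (-70 + 10) = -73*(-79) + (-70 + 10) = 5767 - 60 = 5707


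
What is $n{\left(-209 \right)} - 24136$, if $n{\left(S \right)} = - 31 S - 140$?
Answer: $-17797$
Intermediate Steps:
$n{\left(S \right)} = -140 - 31 S$
$n{\left(-209 \right)} - 24136 = \left(-140 - -6479\right) - 24136 = \left(-140 + 6479\right) - 24136 = 6339 - 24136 = -17797$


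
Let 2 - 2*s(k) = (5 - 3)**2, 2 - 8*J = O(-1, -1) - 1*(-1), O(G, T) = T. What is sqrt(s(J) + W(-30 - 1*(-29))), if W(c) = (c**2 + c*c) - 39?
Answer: I*sqrt(38) ≈ 6.1644*I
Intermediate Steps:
J = 1/4 (J = 1/4 - (-1 - 1*(-1))/8 = 1/4 - (-1 + 1)/8 = 1/4 - 1/8*0 = 1/4 + 0 = 1/4 ≈ 0.25000)
s(k) = -1 (s(k) = 1 - (5 - 3)**2/2 = 1 - 1/2*2**2 = 1 - 1/2*4 = 1 - 2 = -1)
W(c) = -39 + 2*c**2 (W(c) = (c**2 + c**2) - 39 = 2*c**2 - 39 = -39 + 2*c**2)
sqrt(s(J) + W(-30 - 1*(-29))) = sqrt(-1 + (-39 + 2*(-30 - 1*(-29))**2)) = sqrt(-1 + (-39 + 2*(-30 + 29)**2)) = sqrt(-1 + (-39 + 2*(-1)**2)) = sqrt(-1 + (-39 + 2*1)) = sqrt(-1 + (-39 + 2)) = sqrt(-1 - 37) = sqrt(-38) = I*sqrt(38)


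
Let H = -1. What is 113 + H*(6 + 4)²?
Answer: 13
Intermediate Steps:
113 + H*(6 + 4)² = 113 - (6 + 4)² = 113 - 1*10² = 113 - 1*100 = 113 - 100 = 13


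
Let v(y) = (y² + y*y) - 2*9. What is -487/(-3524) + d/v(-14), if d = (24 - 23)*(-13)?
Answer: 68163/658988 ≈ 0.10344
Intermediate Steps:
d = -13 (d = 1*(-13) = -13)
v(y) = -18 + 2*y² (v(y) = (y² + y²) - 18 = 2*y² - 18 = -18 + 2*y²)
-487/(-3524) + d/v(-14) = -487/(-3524) - 13/(-18 + 2*(-14)²) = -487*(-1/3524) - 13/(-18 + 2*196) = 487/3524 - 13/(-18 + 392) = 487/3524 - 13/374 = 68163/658988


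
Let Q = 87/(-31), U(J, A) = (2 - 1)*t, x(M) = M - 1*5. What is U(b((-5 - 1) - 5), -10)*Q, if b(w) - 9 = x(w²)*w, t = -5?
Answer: 435/31 ≈ 14.032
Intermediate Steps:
x(M) = -5 + M (x(M) = M - 5 = -5 + M)
b(w) = 9 + w*(-5 + w²) (b(w) = 9 + (-5 + w²)*w = 9 + w*(-5 + w²))
U(J, A) = -5 (U(J, A) = (2 - 1)*(-5) = 1*(-5) = -5)
Q = -87/31 (Q = 87*(-1/31) = -87/31 ≈ -2.8064)
U(b((-5 - 1) - 5), -10)*Q = -5*(-87/31) = 435/31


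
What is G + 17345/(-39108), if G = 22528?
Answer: 881007679/39108 ≈ 22528.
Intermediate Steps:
G + 17345/(-39108) = 22528 + 17345/(-39108) = 22528 + 17345*(-1/39108) = 22528 - 17345/39108 = 881007679/39108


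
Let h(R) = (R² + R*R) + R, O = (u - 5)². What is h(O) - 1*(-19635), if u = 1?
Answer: 20163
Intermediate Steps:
O = 16 (O = (1 - 5)² = (-4)² = 16)
h(R) = R + 2*R² (h(R) = (R² + R²) + R = 2*R² + R = R + 2*R²)
h(O) - 1*(-19635) = 16*(1 + 2*16) - 1*(-19635) = 16*(1 + 32) + 19635 = 16*33 + 19635 = 528 + 19635 = 20163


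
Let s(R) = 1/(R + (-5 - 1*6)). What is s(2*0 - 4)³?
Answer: -1/3375 ≈ -0.00029630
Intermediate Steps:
s(R) = 1/(-11 + R) (s(R) = 1/(R + (-5 - 6)) = 1/(R - 11) = 1/(-11 + R))
s(2*0 - 4)³ = (1/(-11 + (2*0 - 4)))³ = (1/(-11 + (0 - 4)))³ = (1/(-11 - 4))³ = (1/(-15))³ = (-1/15)³ = -1/3375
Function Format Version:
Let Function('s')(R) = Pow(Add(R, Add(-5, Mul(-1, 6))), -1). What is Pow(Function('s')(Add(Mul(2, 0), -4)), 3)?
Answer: Rational(-1, 3375) ≈ -0.00029630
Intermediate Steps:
Function('s')(R) = Pow(Add(-11, R), -1) (Function('s')(R) = Pow(Add(R, Add(-5, -6)), -1) = Pow(Add(R, -11), -1) = Pow(Add(-11, R), -1))
Pow(Function('s')(Add(Mul(2, 0), -4)), 3) = Pow(Pow(Add(-11, Add(Mul(2, 0), -4)), -1), 3) = Pow(Pow(Add(-11, Add(0, -4)), -1), 3) = Pow(Pow(Add(-11, -4), -1), 3) = Pow(Pow(-15, -1), 3) = Pow(Rational(-1, 15), 3) = Rational(-1, 3375)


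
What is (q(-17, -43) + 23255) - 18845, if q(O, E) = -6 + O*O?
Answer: 4693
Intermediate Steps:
q(O, E) = -6 + O**2
(q(-17, -43) + 23255) - 18845 = ((-6 + (-17)**2) + 23255) - 18845 = ((-6 + 289) + 23255) - 18845 = (283 + 23255) - 18845 = 23538 - 18845 = 4693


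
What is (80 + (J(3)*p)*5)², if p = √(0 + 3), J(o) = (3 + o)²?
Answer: 103600 + 28800*√3 ≈ 1.5348e+5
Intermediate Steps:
p = √3 ≈ 1.7320
(80 + (J(3)*p)*5)² = (80 + ((3 + 3)²*√3)*5)² = (80 + (6²*√3)*5)² = (80 + (36*√3)*5)² = (80 + 180*√3)²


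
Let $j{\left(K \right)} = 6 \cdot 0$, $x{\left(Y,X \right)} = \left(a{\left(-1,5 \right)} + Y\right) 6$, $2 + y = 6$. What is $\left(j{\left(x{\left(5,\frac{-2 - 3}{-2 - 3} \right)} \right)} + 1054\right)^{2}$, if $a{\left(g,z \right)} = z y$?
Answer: $1110916$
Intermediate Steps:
$y = 4$ ($y = -2 + 6 = 4$)
$a{\left(g,z \right)} = 4 z$ ($a{\left(g,z \right)} = z 4 = 4 z$)
$x{\left(Y,X \right)} = 120 + 6 Y$ ($x{\left(Y,X \right)} = \left(4 \cdot 5 + Y\right) 6 = \left(20 + Y\right) 6 = 120 + 6 Y$)
$j{\left(K \right)} = 0$
$\left(j{\left(x{\left(5,\frac{-2 - 3}{-2 - 3} \right)} \right)} + 1054\right)^{2} = \left(0 + 1054\right)^{2} = 1054^{2} = 1110916$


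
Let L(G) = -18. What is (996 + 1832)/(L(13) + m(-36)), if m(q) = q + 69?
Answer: 2828/15 ≈ 188.53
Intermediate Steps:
m(q) = 69 + q
(996 + 1832)/(L(13) + m(-36)) = (996 + 1832)/(-18 + (69 - 36)) = 2828/(-18 + 33) = 2828/15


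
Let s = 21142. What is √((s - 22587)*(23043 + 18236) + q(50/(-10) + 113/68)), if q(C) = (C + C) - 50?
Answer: I*√68953332698/34 ≈ 7723.2*I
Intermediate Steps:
q(C) = -50 + 2*C (q(C) = 2*C - 50 = -50 + 2*C)
√((s - 22587)*(23043 + 18236) + q(50/(-10) + 113/68)) = √((21142 - 22587)*(23043 + 18236) + (-50 + 2*(50/(-10) + 113/68))) = √(-1445*41279 + (-50 + 2*(50*(-⅒) + 113*(1/68)))) = √(-59648155 + (-50 + 2*(-5 + 113/68))) = √(-59648155 + (-50 + 2*(-227/68))) = √(-59648155 + (-50 - 227/34)) = √(-59648155 - 1927/34) = √(-2028039197/34) = I*√68953332698/34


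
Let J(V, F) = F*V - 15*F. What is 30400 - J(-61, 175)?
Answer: 43700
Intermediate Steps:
J(V, F) = -15*F + F*V
30400 - J(-61, 175) = 30400 - 175*(-15 - 61) = 30400 - 175*(-76) = 30400 - 1*(-13300) = 30400 + 13300 = 43700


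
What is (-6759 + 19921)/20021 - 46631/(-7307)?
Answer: 1029773985/146293447 ≈ 7.0391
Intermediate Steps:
(-6759 + 19921)/20021 - 46631/(-7307) = 13162*(1/20021) - 46631*(-1/7307) = 13162/20021 + 46631/7307 = 1029773985/146293447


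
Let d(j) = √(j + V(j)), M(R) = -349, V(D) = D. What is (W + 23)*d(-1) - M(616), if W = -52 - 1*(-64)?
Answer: 349 + 35*I*√2 ≈ 349.0 + 49.497*I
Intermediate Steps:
d(j) = √2*√j (d(j) = √(j + j) = √(2*j) = √2*√j)
W = 12 (W = -52 + 64 = 12)
(W + 23)*d(-1) - M(616) = (12 + 23)*(√2*√(-1)) - 1*(-349) = 35*(√2*I) + 349 = 35*(I*√2) + 349 = 35*I*√2 + 349 = 349 + 35*I*√2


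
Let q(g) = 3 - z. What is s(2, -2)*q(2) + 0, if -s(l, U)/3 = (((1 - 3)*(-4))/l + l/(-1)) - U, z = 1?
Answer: -24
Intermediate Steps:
q(g) = 2 (q(g) = 3 - 1*1 = 3 - 1 = 2)
s(l, U) = -24/l + 3*U + 3*l (s(l, U) = -3*((((1 - 3)*(-4))/l + l/(-1)) - U) = -3*(((-2*(-4))/l + l*(-1)) - U) = -3*((8/l - l) - U) = -3*((-l + 8/l) - U) = -3*(-U - l + 8/l) = -24/l + 3*U + 3*l)
s(2, -2)*q(2) + 0 = (3*(-8 + 2*(-2 + 2))/2)*2 + 0 = (3*(½)*(-8 + 2*0))*2 + 0 = (3*(½)*(-8 + 0))*2 + 0 = (3*(½)*(-8))*2 + 0 = -12*2 + 0 = -24 + 0 = -24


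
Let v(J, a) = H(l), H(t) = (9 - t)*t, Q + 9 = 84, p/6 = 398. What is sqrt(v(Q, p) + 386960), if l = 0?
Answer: 4*sqrt(24185) ≈ 622.06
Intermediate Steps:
p = 2388 (p = 6*398 = 2388)
Q = 75 (Q = -9 + 84 = 75)
H(t) = t*(9 - t)
v(J, a) = 0 (v(J, a) = 0*(9 - 1*0) = 0*(9 + 0) = 0*9 = 0)
sqrt(v(Q, p) + 386960) = sqrt(0 + 386960) = sqrt(386960) = 4*sqrt(24185)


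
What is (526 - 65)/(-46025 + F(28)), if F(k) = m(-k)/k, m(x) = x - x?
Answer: -461/46025 ≈ -0.010016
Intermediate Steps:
m(x) = 0
F(k) = 0 (F(k) = 0/k = 0)
(526 - 65)/(-46025 + F(28)) = (526 - 65)/(-46025 + 0) = 461/(-46025) = 461*(-1/46025) = -461/46025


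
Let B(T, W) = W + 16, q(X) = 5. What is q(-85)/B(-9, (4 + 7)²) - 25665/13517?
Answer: -3448520/1851829 ≈ -1.8622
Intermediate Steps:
B(T, W) = 16 + W
q(-85)/B(-9, (4 + 7)²) - 25665/13517 = 5/(16 + (4 + 7)²) - 25665/13517 = 5/(16 + 11²) - 25665*1/13517 = 5/(16 + 121) - 25665/13517 = 5/137 - 25665/13517 = -3448520/1851829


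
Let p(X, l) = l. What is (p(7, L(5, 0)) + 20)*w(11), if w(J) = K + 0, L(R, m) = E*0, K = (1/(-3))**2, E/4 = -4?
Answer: 20/9 ≈ 2.2222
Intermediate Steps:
E = -16 (E = 4*(-4) = -16)
K = 1/9 (K = (-1/3)**2 = 1/9 ≈ 0.11111)
L(R, m) = 0 (L(R, m) = -16*0 = 0)
w(J) = 1/9 (w(J) = 1/9 + 0 = 1/9)
(p(7, L(5, 0)) + 20)*w(11) = (0 + 20)*(1/9) = 20*(1/9) = 20/9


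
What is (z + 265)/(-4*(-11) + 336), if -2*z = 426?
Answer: 13/95 ≈ 0.13684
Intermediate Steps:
z = -213 (z = -1/2*426 = -213)
(z + 265)/(-4*(-11) + 336) = (-213 + 265)/(-4*(-11) + 336) = 52/(44 + 336) = 52/380 = 52*(1/380) = 13/95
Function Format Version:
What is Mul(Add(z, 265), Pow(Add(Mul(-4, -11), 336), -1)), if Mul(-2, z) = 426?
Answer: Rational(13, 95) ≈ 0.13684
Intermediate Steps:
z = -213 (z = Mul(Rational(-1, 2), 426) = -213)
Mul(Add(z, 265), Pow(Add(Mul(-4, -11), 336), -1)) = Mul(Add(-213, 265), Pow(Add(Mul(-4, -11), 336), -1)) = Mul(52, Pow(Add(44, 336), -1)) = Mul(52, Pow(380, -1)) = Mul(52, Rational(1, 380)) = Rational(13, 95)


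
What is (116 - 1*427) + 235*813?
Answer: 190744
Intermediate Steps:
(116 - 1*427) + 235*813 = (116 - 427) + 191055 = -311 + 191055 = 190744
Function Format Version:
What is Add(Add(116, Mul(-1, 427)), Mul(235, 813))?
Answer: 190744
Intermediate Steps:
Add(Add(116, Mul(-1, 427)), Mul(235, 813)) = Add(Add(116, -427), 191055) = Add(-311, 191055) = 190744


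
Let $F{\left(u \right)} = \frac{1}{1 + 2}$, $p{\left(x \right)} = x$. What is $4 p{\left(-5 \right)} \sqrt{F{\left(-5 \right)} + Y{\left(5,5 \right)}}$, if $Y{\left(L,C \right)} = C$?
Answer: $- \frac{80 \sqrt{3}}{3} \approx -46.188$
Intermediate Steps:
$F{\left(u \right)} = \frac{1}{3}$
$4 p{\left(-5 \right)} \sqrt{F{\left(-5 \right)} + Y{\left(5,5 \right)}} = 4 \left(-5\right) \sqrt{\frac{1}{3} + 5} = - 20 \sqrt{\frac{16}{3}} = - 20 \frac{4 \sqrt{3}}{3} = - \frac{80 \sqrt{3}}{3}$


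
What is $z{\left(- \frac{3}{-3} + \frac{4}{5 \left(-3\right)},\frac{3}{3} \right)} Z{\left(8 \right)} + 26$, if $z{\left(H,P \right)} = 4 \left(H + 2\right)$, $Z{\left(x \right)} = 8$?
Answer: $\frac{1702}{15} \approx 113.47$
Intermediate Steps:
$z{\left(H,P \right)} = 8 + 4 H$ ($z{\left(H,P \right)} = 4 \left(2 + H\right) = 8 + 4 H$)
$z{\left(- \frac{3}{-3} + \frac{4}{5 \left(-3\right)},\frac{3}{3} \right)} Z{\left(8 \right)} + 26 = \left(8 + 4 \left(- \frac{3}{-3} + \frac{4}{5 \left(-3\right)}\right)\right) 8 + 26 = \left(8 + 4 \left(\left(-3\right) \left(- \frac{1}{3}\right) + \frac{4}{-15}\right)\right) 8 + 26 = \left(8 + 4 \left(1 + 4 \left(- \frac{1}{15}\right)\right)\right) 8 + 26 = \left(8 + 4 \left(1 - \frac{4}{15}\right)\right) 8 + 26 = \left(8 + 4 \cdot \frac{11}{15}\right) 8 + 26 = \left(8 + \frac{44}{15}\right) 8 + 26 = \frac{164}{15} \cdot 8 + 26 = \frac{1312}{15} + 26 = \frac{1702}{15}$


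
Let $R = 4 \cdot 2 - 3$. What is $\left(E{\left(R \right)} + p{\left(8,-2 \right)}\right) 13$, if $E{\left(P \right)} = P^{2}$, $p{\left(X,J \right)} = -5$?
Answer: $260$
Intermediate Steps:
$R = 5$ ($R = 8 - 3 = 5$)
$\left(E{\left(R \right)} + p{\left(8,-2 \right)}\right) 13 = \left(5^{2} - 5\right) 13 = \left(25 - 5\right) 13 = 20 \cdot 13 = 260$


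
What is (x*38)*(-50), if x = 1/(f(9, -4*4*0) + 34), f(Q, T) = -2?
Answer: -475/8 ≈ -59.375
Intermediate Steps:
x = 1/32 (x = 1/(-2 + 34) = 1/32 ≈ 0.031250)
(x*38)*(-50) = ((1/32)*38)*(-50) = (19/16)*(-50) = -475/8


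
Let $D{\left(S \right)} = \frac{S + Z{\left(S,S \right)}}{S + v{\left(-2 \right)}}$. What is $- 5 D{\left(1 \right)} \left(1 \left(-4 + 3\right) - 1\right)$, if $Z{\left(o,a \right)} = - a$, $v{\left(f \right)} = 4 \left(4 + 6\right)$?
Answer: $0$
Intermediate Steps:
$v{\left(f \right)} = 40$ ($v{\left(f \right)} = 4 \cdot 10 = 40$)
$D{\left(S \right)} = 0$ ($D{\left(S \right)} = \frac{S - S}{S + 40} = \frac{0}{40 + S} = 0$)
$- 5 D{\left(1 \right)} \left(1 \left(-4 + 3\right) - 1\right) = \left(-5\right) 0 \left(1 \left(-4 + 3\right) - 1\right) = 0 \left(1 \left(-1\right) - 1\right) = 0 \left(-1 - 1\right) = 0 \left(-2\right) = 0$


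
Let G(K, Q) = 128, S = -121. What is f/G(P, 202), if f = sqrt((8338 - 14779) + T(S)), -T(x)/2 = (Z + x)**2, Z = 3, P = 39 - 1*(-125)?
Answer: I*sqrt(34289)/128 ≈ 1.4467*I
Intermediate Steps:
P = 164 (P = 39 + 125 = 164)
T(x) = -2*(3 + x)**2
f = I*sqrt(34289) (f = sqrt((8338 - 14779) - 2*(3 - 121)**2) = sqrt(-6441 - 2*(-118)**2) = sqrt(-6441 - 2*13924) = sqrt(-6441 - 27848) = sqrt(-34289) = I*sqrt(34289) ≈ 185.17*I)
f/G(P, 202) = (I*sqrt(34289))/128 = (I*sqrt(34289))*(1/128) = I*sqrt(34289)/128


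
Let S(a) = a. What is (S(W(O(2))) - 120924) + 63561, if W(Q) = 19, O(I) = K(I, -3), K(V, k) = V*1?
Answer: -57344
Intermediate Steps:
K(V, k) = V
O(I) = I
(S(W(O(2))) - 120924) + 63561 = (19 - 120924) + 63561 = -120905 + 63561 = -57344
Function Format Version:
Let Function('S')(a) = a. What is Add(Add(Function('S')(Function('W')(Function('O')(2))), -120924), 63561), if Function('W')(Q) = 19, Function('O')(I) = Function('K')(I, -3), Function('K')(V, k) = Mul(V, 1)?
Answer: -57344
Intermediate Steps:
Function('K')(V, k) = V
Function('O')(I) = I
Add(Add(Function('S')(Function('W')(Function('O')(2))), -120924), 63561) = Add(Add(19, -120924), 63561) = Add(-120905, 63561) = -57344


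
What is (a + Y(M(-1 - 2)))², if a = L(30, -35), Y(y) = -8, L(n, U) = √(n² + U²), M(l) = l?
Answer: 2189 - 80*√85 ≈ 1451.4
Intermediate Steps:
L(n, U) = √(U² + n²)
a = 5*√85 (a = √((-35)² + 30²) = √(1225 + 900) = √2125 = 5*√85 ≈ 46.098)
(a + Y(M(-1 - 2)))² = (5*√85 - 8)² = (-8 + 5*√85)²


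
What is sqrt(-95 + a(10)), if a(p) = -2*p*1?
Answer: I*sqrt(115) ≈ 10.724*I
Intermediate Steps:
a(p) = -2*p
sqrt(-95 + a(10)) = sqrt(-95 - 2*10) = sqrt(-95 - 20) = sqrt(-115) = I*sqrt(115)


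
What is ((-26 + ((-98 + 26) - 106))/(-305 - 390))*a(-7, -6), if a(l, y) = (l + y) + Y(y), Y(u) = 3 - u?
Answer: -816/695 ≈ -1.1741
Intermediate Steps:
a(l, y) = 3 + l (a(l, y) = (l + y) + (3 - y) = 3 + l)
((-26 + ((-98 + 26) - 106))/(-305 - 390))*a(-7, -6) = ((-26 + ((-98 + 26) - 106))/(-305 - 390))*(3 - 7) = ((-26 + (-72 - 106))/(-695))*(-4) = ((-26 - 178)*(-1/695))*(-4) = -204*(-1/695)*(-4) = (204/695)*(-4) = -816/695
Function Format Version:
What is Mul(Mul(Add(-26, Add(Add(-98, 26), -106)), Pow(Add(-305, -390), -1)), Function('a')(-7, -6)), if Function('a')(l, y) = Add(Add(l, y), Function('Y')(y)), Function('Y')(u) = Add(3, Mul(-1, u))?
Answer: Rational(-816, 695) ≈ -1.1741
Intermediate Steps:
Function('a')(l, y) = Add(3, l) (Function('a')(l, y) = Add(Add(l, y), Add(3, Mul(-1, y))) = Add(3, l))
Mul(Mul(Add(-26, Add(Add(-98, 26), -106)), Pow(Add(-305, -390), -1)), Function('a')(-7, -6)) = Mul(Mul(Add(-26, Add(Add(-98, 26), -106)), Pow(Add(-305, -390), -1)), Add(3, -7)) = Mul(Mul(Add(-26, Add(-72, -106)), Pow(-695, -1)), -4) = Mul(Mul(Add(-26, -178), Rational(-1, 695)), -4) = Mul(Mul(-204, Rational(-1, 695)), -4) = Mul(Rational(204, 695), -4) = Rational(-816, 695)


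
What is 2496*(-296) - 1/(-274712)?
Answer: -202961620991/274712 ≈ -7.3882e+5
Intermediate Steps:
2496*(-296) - 1/(-274712) = -738816 - 1*(-1/274712) = -738816 + 1/274712 = -202961620991/274712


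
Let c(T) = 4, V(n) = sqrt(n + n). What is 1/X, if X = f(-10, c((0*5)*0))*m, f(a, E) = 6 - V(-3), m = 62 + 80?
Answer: 1/994 + I*sqrt(6)/5964 ≈ 0.001006 + 0.00041071*I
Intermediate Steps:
V(n) = sqrt(2)*sqrt(n) (V(n) = sqrt(2*n) = sqrt(2)*sqrt(n))
m = 142
f(a, E) = 6 - I*sqrt(6) (f(a, E) = 6 - sqrt(2)*sqrt(-3) = 6 - sqrt(2)*I*sqrt(3) = 6 - I*sqrt(6))
X = 852 - 142*I*sqrt(6) (X = (6 - I*sqrt(6))*142 = 852 - 142*I*sqrt(6) ≈ 852.0 - 347.83*I)
1/X = 1/(852 - 142*I*sqrt(6))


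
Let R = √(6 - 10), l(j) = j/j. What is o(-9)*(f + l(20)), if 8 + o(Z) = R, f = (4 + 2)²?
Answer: -296 + 74*I ≈ -296.0 + 74.0*I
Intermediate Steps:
f = 36 (f = 6² = 36)
l(j) = 1
R = 2*I (R = √(-4) = 2*I ≈ 2.0*I)
o(Z) = -8 + 2*I
o(-9)*(f + l(20)) = (-8 + 2*I)*(36 + 1) = (-8 + 2*I)*37 = -296 + 74*I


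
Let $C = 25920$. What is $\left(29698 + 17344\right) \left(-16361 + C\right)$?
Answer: $449674478$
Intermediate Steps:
$\left(29698 + 17344\right) \left(-16361 + C\right) = \left(29698 + 17344\right) \left(-16361 + 25920\right) = 47042 \cdot 9559 = 449674478$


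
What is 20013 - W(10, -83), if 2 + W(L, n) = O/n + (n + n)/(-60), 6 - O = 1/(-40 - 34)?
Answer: 921866866/46065 ≈ 20012.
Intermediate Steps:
O = 445/74 (O = 6 - 1/(-40 - 34) = 6 - 1/(-74) = 6 - 1*(-1/74) = 6 + 1/74 = 445/74 ≈ 6.0135)
W(L, n) = -2 - n/30 + 445/(74*n) (W(L, n) = -2 + (445/(74*n) + (n + n)/(-60)) = -2 + (445/(74*n) + (2*n)*(-1/60)) = -2 + (445/(74*n) - n/30) = -2 + (-n/30 + 445/(74*n)) = -2 - n/30 + 445/(74*n))
20013 - W(10, -83) = 20013 - (-2 - 1/30*(-83) + (445/74)/(-83)) = 20013 - (-2 + 83/30 + (445/74)*(-1/83)) = 20013 - (-2 + 83/30 - 445/6142) = 20013 - 1*31979/46065 = 20013 - 31979/46065 = 921866866/46065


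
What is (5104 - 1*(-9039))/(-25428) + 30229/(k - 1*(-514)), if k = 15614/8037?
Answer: 1529774702767/26360139624 ≈ 58.034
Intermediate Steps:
k = 15614/8037 (k = 15614*(1/8037) = 15614/8037 ≈ 1.9428)
(5104 - 1*(-9039))/(-25428) + 30229/(k - 1*(-514)) = (5104 - 1*(-9039))/(-25428) + 30229/(15614/8037 - 1*(-514)) = (5104 + 9039)*(-1/25428) + 30229/(15614/8037 + 514) = 14143*(-1/25428) + 30229/(4146632/8037) = -14143/25428 + 30229*(8037/4146632) = -14143/25428 + 242950473/4146632 = 1529774702767/26360139624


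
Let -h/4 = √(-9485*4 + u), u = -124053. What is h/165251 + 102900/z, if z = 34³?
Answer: 25725/9826 - 4*I*√161993/165251 ≈ 2.6181 - 0.0097423*I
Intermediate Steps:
z = 39304
h = -4*I*√161993 (h = -4*√(-9485*4 - 124053) = -4*√(-37940 - 124053) = -4*I*√161993 ≈ -1609.9*I)
h/165251 + 102900/z = -4*I*√161993/165251 + 102900/39304 = -4*I*√161993*(1/165251) + 102900*(1/39304) = -4*I*√161993/165251 + 25725/9826 = 25725/9826 - 4*I*√161993/165251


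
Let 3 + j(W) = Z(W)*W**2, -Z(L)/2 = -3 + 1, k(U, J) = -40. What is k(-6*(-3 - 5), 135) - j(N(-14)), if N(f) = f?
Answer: -821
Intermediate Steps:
Z(L) = 4 (Z(L) = -2*(-3 + 1) = -2*(-2) = 4)
j(W) = -3 + 4*W**2
k(-6*(-3 - 5), 135) - j(N(-14)) = -40 - (-3 + 4*(-14)**2) = -40 - (-3 + 4*196) = -40 - (-3 + 784) = -40 - 1*781 = -40 - 781 = -821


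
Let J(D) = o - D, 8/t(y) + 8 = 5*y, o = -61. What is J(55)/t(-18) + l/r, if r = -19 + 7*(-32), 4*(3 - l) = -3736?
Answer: 344366/243 ≈ 1417.1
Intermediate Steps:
t(y) = 8/(-8 + 5*y)
l = 937 (l = 3 - 1/4*(-3736) = 3 + 934 = 937)
J(D) = -61 - D
r = -243 (r = -19 - 224 = -243)
J(55)/t(-18) + l/r = (-61 - 1*55)/((8/(-8 + 5*(-18)))) + 937/(-243) = (-61 - 55)/((8/(-8 - 90))) + 937*(-1/243) = -116/(8/(-98)) - 937/243 = -116/(8*(-1/98)) - 937/243 = -116/(-4/49) - 937/243 = -116*(-49/4) - 937/243 = 1421 - 937/243 = 344366/243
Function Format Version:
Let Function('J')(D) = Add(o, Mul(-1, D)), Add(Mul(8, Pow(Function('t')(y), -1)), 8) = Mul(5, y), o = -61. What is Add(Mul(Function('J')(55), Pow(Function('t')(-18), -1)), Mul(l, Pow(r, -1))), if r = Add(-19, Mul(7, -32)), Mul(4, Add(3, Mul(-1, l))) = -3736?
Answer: Rational(344366, 243) ≈ 1417.1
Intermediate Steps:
Function('t')(y) = Mul(8, Pow(Add(-8, Mul(5, y)), -1))
l = 937 (l = Add(3, Mul(Rational(-1, 4), -3736)) = Add(3, 934) = 937)
Function('J')(D) = Add(-61, Mul(-1, D))
r = -243 (r = Add(-19, -224) = -243)
Add(Mul(Function('J')(55), Pow(Function('t')(-18), -1)), Mul(l, Pow(r, -1))) = Add(Mul(Add(-61, Mul(-1, 55)), Pow(Mul(8, Pow(Add(-8, Mul(5, -18)), -1)), -1)), Mul(937, Pow(-243, -1))) = Add(Mul(Add(-61, -55), Pow(Mul(8, Pow(Add(-8, -90), -1)), -1)), Mul(937, Rational(-1, 243))) = Add(Mul(-116, Pow(Mul(8, Pow(-98, -1)), -1)), Rational(-937, 243)) = Add(Mul(-116, Pow(Mul(8, Rational(-1, 98)), -1)), Rational(-937, 243)) = Add(Mul(-116, Pow(Rational(-4, 49), -1)), Rational(-937, 243)) = Add(Mul(-116, Rational(-49, 4)), Rational(-937, 243)) = Add(1421, Rational(-937, 243)) = Rational(344366, 243)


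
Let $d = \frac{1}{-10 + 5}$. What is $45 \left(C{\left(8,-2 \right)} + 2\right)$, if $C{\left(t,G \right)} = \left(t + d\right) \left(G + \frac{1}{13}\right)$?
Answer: $-585$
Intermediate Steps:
$d = - \frac{1}{5}$ ($d = \frac{1}{-5} = - \frac{1}{5} \approx -0.2$)
$C{\left(t,G \right)} = \left(- \frac{1}{5} + t\right) \left(\frac{1}{13} + G\right)$ ($C{\left(t,G \right)} = \left(t - \frac{1}{5}\right) \left(G + \frac{1}{13}\right) = \left(- \frac{1}{5} + t\right) \left(G + \frac{1}{13}\right) = \left(- \frac{1}{5} + t\right) \left(\frac{1}{13} + G\right)$)
$45 \left(C{\left(8,-2 \right)} + 2\right) = 45 \left(\left(- \frac{1}{65} - - \frac{2}{5} + \frac{1}{13} \cdot 8 - 16\right) + 2\right) = 45 \left(\left(- \frac{1}{65} + \frac{2}{5} + \frac{8}{13} - 16\right) + 2\right) = 45 \left(-15 + 2\right) = 45 \left(-13\right) = -585$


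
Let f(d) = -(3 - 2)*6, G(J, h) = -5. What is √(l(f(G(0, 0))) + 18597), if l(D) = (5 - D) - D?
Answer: √18614 ≈ 136.43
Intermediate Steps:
f(d) = -6
l(D) = 5 - 2*D
√(l(f(G(0, 0))) + 18597) = √((5 - 2*(-6)) + 18597) = √((5 + 12) + 18597) = √(17 + 18597) = √18614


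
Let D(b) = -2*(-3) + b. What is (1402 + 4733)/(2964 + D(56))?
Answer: 6135/3026 ≈ 2.0274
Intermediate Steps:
D(b) = 6 + b
(1402 + 4733)/(2964 + D(56)) = (1402 + 4733)/(2964 + (6 + 56)) = 6135/(2964 + 62) = 6135/3026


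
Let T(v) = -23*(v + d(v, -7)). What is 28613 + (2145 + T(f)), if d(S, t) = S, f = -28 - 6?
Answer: 32322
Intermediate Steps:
f = -34
T(v) = -46*v (T(v) = -23*(v + v) = -46*v)
28613 + (2145 + T(f)) = 28613 + (2145 - 46*(-34)) = 28613 + (2145 + 1564) = 28613 + 3709 = 32322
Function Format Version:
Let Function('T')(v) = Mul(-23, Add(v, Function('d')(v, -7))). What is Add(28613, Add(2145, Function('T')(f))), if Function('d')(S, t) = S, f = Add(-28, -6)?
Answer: 32322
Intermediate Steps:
f = -34
Function('T')(v) = Mul(-46, v) (Function('T')(v) = Mul(-23, Add(v, v)) = Mul(-23, Mul(2, v)) = Mul(-46, v))
Add(28613, Add(2145, Function('T')(f))) = Add(28613, Add(2145, Mul(-46, -34))) = Add(28613, Add(2145, 1564)) = Add(28613, 3709) = 32322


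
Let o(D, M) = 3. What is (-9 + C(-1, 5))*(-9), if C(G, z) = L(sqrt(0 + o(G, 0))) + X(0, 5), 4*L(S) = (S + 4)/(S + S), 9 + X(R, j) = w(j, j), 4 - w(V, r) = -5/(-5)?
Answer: 1071/8 - 3*sqrt(3)/2 ≈ 131.28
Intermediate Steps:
w(V, r) = 3 (w(V, r) = 4 - (-5)/(-5) = 4 - (-5)*(-1)/5 = 4 - 1*1 = 4 - 1 = 3)
X(R, j) = -6 (X(R, j) = -9 + 3 = -6)
L(S) = (4 + S)/(8*S) (L(S) = ((S + 4)/(S + S))/4 = ((4 + S)/((2*S)))/4 = ((4 + S)*(1/(2*S)))/4 = ((4 + S)/(2*S))/4 = (4 + S)/(8*S))
C(G, z) = -6 + sqrt(3)*(4 + sqrt(3))/24 (C(G, z) = (4 + sqrt(0 + 3))/(8*(sqrt(0 + 3))) - 6 = (4 + sqrt(3))/(8*(sqrt(3))) - 6 = (sqrt(3)/3)*(4 + sqrt(3))/8 - 6 = sqrt(3)*(4 + sqrt(3))/24 - 6 = -6 + sqrt(3)*(4 + sqrt(3))/24)
(-9 + C(-1, 5))*(-9) = (-9 + (-47/8 + sqrt(3)/6))*(-9) = (-119/8 + sqrt(3)/6)*(-9) = 1071/8 - 3*sqrt(3)/2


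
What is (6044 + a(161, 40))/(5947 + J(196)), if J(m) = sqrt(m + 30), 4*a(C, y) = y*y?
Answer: 12774156/11788861 - 2148*sqrt(226)/11788861 ≈ 1.0808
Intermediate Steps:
a(C, y) = y**2/4 (a(C, y) = (y*y)/4 = y**2/4)
J(m) = sqrt(30 + m)
(6044 + a(161, 40))/(5947 + J(196)) = (6044 + (1/4)*40**2)/(5947 + sqrt(30 + 196)) = (6044 + (1/4)*1600)/(5947 + sqrt(226)) = (6044 + 400)/(5947 + sqrt(226)) = 6444/(5947 + sqrt(226))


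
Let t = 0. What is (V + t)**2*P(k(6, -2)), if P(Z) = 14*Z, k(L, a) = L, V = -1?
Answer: 84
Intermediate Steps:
(V + t)**2*P(k(6, -2)) = (-1 + 0)**2*(14*6) = (-1)**2*84 = 1*84 = 84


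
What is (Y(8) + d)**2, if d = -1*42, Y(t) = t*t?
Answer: 484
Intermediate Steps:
Y(t) = t**2
d = -42
(Y(8) + d)**2 = (8**2 - 42)**2 = (64 - 42)**2 = 22**2 = 484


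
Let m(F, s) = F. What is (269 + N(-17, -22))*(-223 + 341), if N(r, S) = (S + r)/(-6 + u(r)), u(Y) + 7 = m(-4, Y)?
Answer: 544216/17 ≈ 32013.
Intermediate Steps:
u(Y) = -11 (u(Y) = -7 - 4 = -11)
N(r, S) = -S/17 - r/17 (N(r, S) = (S + r)/(-6 - 11) = (S + r)/(-17) = (S + r)*(-1/17) = -S/17 - r/17)
(269 + N(-17, -22))*(-223 + 341) = (269 + (-1/17*(-22) - 1/17*(-17)))*(-223 + 341) = (269 + (22/17 + 1))*118 = (269 + 39/17)*118 = (4612/17)*118 = 544216/17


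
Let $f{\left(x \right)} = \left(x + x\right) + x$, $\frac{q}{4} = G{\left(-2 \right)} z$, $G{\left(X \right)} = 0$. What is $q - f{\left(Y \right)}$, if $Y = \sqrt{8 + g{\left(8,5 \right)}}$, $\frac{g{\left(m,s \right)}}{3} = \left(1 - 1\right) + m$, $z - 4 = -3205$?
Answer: $- 12 \sqrt{2} \approx -16.971$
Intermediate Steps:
$z = -3201$ ($z = 4 - 3205 = -3201$)
$g{\left(m,s \right)} = 3 m$ ($g{\left(m,s \right)} = 3 \left(\left(1 - 1\right) + m\right) = 3 \left(0 + m\right) = 3 m$)
$q = 0$ ($q = 4 \cdot 0 \left(-3201\right) = 4 \cdot 0 = 0$)
$Y = 4 \sqrt{2}$ ($Y = \sqrt{8 + 3 \cdot 8} = \sqrt{8 + 24} = \sqrt{32} = 4 \sqrt{2} \approx 5.6569$)
$f{\left(x \right)} = 3 x$ ($f{\left(x \right)} = 2 x + x = 3 x$)
$q - f{\left(Y \right)} = 0 - 3 \cdot 4 \sqrt{2} = 0 - 12 \sqrt{2} = - 12 \sqrt{2}$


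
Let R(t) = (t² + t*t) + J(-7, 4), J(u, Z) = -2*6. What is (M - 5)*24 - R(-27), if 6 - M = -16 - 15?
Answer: -678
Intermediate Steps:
M = 37 (M = 6 - (-16 - 15) = 6 - 1*(-31) = 6 + 31 = 37)
J(u, Z) = -12
R(t) = -12 + 2*t² (R(t) = (t² + t*t) - 12 = (t² + t²) - 12 = 2*t² - 12 = -12 + 2*t²)
(M - 5)*24 - R(-27) = (37 - 5)*24 - (-12 + 2*(-27)²) = 32*24 - (-12 + 2*729) = 768 - (-12 + 1458) = 768 - 1*1446 = 768 - 1446 = -678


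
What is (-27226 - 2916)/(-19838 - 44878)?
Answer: 15071/32358 ≈ 0.46576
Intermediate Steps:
(-27226 - 2916)/(-19838 - 44878) = -30142/(-64716) = -30142*(-1/64716) = 15071/32358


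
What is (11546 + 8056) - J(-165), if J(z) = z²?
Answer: -7623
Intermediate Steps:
(11546 + 8056) - J(-165) = (11546 + 8056) - 1*(-165)² = 19602 - 1*27225 = 19602 - 27225 = -7623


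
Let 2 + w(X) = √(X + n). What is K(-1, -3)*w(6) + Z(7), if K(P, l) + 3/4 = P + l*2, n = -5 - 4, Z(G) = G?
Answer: 45/2 - 31*I*√3/4 ≈ 22.5 - 13.423*I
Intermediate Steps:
n = -9
K(P, l) = -¾ + P + 2*l (K(P, l) = -¾ + (P + l*2) = -¾ + (P + 2*l) = -¾ + P + 2*l)
w(X) = -2 + √(-9 + X) (w(X) = -2 + √(X - 9) = -2 + √(-9 + X))
K(-1, -3)*w(6) + Z(7) = (-¾ - 1 + 2*(-3))*(-2 + √(-9 + 6)) + 7 = (-¾ - 1 - 6)*(-2 + √(-3)) + 7 = -31*(-2 + I*√3)/4 + 7 = (31/2 - 31*I*√3/4) + 7 = 45/2 - 31*I*√3/4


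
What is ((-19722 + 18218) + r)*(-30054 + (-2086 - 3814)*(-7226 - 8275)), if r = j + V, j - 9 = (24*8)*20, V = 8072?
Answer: 952383037782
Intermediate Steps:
j = 3849 (j = 9 + (24*8)*20 = 9 + 192*20 = 9 + 3840 = 3849)
r = 11921 (r = 3849 + 8072 = 11921)
((-19722 + 18218) + r)*(-30054 + (-2086 - 3814)*(-7226 - 8275)) = ((-19722 + 18218) + 11921)*(-30054 + (-2086 - 3814)*(-7226 - 8275)) = (-1504 + 11921)*(-30054 - 5900*(-15501)) = 10417*(-30054 + 91455900) = 10417*91425846 = 952383037782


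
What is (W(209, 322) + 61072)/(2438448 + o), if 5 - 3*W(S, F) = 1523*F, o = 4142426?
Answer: -102395/6580874 ≈ -0.015559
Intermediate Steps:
W(S, F) = 5/3 - 1523*F/3
(W(209, 322) + 61072)/(2438448 + o) = ((5/3 - 1523/3*322) + 61072)/(2438448 + 4142426) = ((5/3 - 490406/3) + 61072)/6580874 = (-163467 + 61072)*(1/6580874) = -102395*1/6580874 = -102395/6580874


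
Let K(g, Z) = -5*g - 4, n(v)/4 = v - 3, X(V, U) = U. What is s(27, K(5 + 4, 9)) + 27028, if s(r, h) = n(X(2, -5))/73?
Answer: 1973012/73 ≈ 27028.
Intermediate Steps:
n(v) = -12 + 4*v (n(v) = 4*(v - 3) = 4*(-3 + v) = -12 + 4*v)
K(g, Z) = -4 - 5*g
s(r, h) = -32/73 (s(r, h) = (-12 + 4*(-5))/73 = (-12 - 20)*(1/73) = -32*1/73 = -32/73)
s(27, K(5 + 4, 9)) + 27028 = -32/73 + 27028 = 1973012/73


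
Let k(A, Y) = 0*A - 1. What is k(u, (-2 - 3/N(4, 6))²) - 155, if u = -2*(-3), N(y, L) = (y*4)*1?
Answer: -156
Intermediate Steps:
N(y, L) = 4*y (N(y, L) = (4*y)*1 = 4*y)
u = 6
k(A, Y) = -1 (k(A, Y) = 0 - 1 = -1)
k(u, (-2 - 3/N(4, 6))²) - 155 = -1 - 155 = -156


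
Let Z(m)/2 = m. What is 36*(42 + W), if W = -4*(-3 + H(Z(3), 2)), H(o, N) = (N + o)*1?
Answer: 792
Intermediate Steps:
Z(m) = 2*m
H(o, N) = N + o
W = -20 (W = -4*(-3 + (2 + 2*3)) = -4*(-3 + (2 + 6)) = -4*(-3 + 8) = -4*5 = -20)
36*(42 + W) = 36*(42 - 20) = 36*22 = 792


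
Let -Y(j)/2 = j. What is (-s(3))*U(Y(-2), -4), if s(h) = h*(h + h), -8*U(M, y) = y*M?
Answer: -36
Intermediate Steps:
Y(j) = -2*j
U(M, y) = -M*y/8 (U(M, y) = -y*M/8 = -M*y/8)
s(h) = 2*h² (s(h) = h*(2*h) = 2*h²)
(-s(3))*U(Y(-2), -4) = (-2*3²)*(-⅛*(-2*(-2))*(-4)) = (-2*9)*(-⅛*4*(-4)) = -1*18*2 = -18*2 = -36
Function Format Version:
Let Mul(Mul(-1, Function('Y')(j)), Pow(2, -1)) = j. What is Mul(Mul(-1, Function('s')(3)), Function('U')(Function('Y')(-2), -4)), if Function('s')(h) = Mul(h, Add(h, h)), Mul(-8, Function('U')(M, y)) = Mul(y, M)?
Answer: -36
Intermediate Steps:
Function('Y')(j) = Mul(-2, j)
Function('U')(M, y) = Mul(Rational(-1, 8), M, y) (Function('U')(M, y) = Mul(Rational(-1, 8), Mul(y, M)) = Mul(Rational(-1, 8), Mul(M, y)) = Mul(Rational(-1, 8), M, y))
Function('s')(h) = Mul(2, Pow(h, 2)) (Function('s')(h) = Mul(h, Mul(2, h)) = Mul(2, Pow(h, 2)))
Mul(Mul(-1, Function('s')(3)), Function('U')(Function('Y')(-2), -4)) = Mul(Mul(-1, Mul(2, Pow(3, 2))), Mul(Rational(-1, 8), Mul(-2, -2), -4)) = Mul(Mul(-1, Mul(2, 9)), Mul(Rational(-1, 8), 4, -4)) = Mul(Mul(-1, 18), 2) = Mul(-18, 2) = -36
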